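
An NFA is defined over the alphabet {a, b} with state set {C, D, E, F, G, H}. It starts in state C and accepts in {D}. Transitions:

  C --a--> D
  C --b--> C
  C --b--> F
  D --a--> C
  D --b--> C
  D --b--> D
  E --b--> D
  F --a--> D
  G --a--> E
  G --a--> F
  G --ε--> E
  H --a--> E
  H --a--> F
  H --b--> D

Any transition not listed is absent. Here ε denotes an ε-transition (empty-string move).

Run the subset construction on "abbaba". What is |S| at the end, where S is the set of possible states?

Start in {C}.
Read 'a': C→{D}; now {D}.
Read 'b': D→{C, D}; now {C, D}.
Read 'b': C→{C, F}, D→{C, D}; now {C, D, F}.
Read 'a': C→{D}, D→{C}, F→{D}; now {C, D}.
Read 'b': C→{C, F}, D→{C, D}; now {C, D, F}.
Read 'a': C→{D}, D→{C}, F→{D}; now {C, D}.
That set has 2 states.

2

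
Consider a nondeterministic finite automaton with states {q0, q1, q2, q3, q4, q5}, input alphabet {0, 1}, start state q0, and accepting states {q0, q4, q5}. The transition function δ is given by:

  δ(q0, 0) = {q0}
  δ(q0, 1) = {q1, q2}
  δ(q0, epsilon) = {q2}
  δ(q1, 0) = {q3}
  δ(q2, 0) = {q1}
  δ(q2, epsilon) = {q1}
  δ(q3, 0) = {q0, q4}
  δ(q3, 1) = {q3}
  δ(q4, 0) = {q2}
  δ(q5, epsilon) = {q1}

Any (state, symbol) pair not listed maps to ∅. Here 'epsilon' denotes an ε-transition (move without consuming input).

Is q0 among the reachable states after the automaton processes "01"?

No

Start: ε-closure({q0}) = {q0, q1, q2}.
Read '0': {q0, q1, q2} → {q0, q1, q2, q3}.
Read '1': {q0, q1, q2, q3} → {q1, q2, q3}.
State q0 is not in {q1, q2, q3}.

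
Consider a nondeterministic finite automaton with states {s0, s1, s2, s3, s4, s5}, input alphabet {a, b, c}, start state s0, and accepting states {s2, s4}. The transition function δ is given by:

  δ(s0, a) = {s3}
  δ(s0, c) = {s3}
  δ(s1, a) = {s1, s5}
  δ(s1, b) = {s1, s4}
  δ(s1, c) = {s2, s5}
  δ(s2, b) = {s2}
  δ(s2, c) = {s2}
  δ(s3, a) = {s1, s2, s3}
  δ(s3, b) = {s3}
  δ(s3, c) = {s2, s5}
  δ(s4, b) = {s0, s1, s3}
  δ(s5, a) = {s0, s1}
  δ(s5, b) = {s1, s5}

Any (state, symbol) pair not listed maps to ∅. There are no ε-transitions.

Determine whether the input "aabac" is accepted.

Yes

Start in {s0}.
Read 'a': {s0} → {s3}.
Read 'a': {s3} → {s1, s2, s3}.
Read 'b': {s1, s2, s3} → {s1, s2, s3, s4}.
Read 'a': {s1, s2, s3, s4} → {s1, s2, s3, s5}.
Read 'c': {s1, s2, s3, s5} → {s2, s5}.
The final set {s2, s5} contains the accepting state s2.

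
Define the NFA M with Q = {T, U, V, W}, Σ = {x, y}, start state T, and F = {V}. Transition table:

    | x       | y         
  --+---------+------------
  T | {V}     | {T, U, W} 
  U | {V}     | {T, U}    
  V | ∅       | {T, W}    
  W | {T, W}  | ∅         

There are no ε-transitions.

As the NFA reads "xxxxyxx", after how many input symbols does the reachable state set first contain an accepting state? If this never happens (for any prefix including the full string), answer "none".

1

Start in {T}.
Read 'x': T→{V}; now {V}.
None of the earlier sets intersect F, but {V} does.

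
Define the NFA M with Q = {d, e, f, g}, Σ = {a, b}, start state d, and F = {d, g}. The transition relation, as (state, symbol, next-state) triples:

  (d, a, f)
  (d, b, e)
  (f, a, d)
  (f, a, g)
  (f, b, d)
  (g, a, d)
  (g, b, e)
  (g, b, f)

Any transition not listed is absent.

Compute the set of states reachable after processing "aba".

Start in {d}.
Read 'a': {d} → {f}.
Read 'b': {f} → {d}.
Read 'a': {d} → {f}.

{f}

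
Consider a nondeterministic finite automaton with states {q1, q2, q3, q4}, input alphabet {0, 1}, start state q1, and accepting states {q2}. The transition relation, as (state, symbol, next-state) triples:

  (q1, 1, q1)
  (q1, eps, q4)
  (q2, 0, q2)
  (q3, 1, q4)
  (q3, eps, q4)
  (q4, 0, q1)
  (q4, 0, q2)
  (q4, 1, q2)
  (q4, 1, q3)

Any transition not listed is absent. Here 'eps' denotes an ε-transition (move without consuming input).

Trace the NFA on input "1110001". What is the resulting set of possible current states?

{q1, q2, q3, q4}

Start: ε-closure({q1}) = {q1, q4}.
Read '1': q1→{q1}, q4→{q2, q3}; union {q1, q2, q3}; ε-closure = {q1, q2, q3, q4}.
Read '1': q1→{q1}, q2→∅, q3→{q4}, q4→{q2, q3}; now {q1, q2, q3, q4}.
Read '1': q1→{q1}, q2→∅, q3→{q4}, q4→{q2, q3}; now {q1, q2, q3, q4}.
Read '0': q1→∅, q2→{q2}, q3→∅, q4→{q1, q2}; union {q1, q2}; ε-closure = {q1, q2, q4}.
Read '0': q1→∅, q2→{q2}, q4→{q1, q2}; union {q1, q2}; ε-closure = {q1, q2, q4}.
Read '0': q1→∅, q2→{q2}, q4→{q1, q2}; union {q1, q2}; ε-closure = {q1, q2, q4}.
Read '1': q1→{q1}, q2→∅, q4→{q2, q3}; union {q1, q2, q3}; ε-closure = {q1, q2, q3, q4}.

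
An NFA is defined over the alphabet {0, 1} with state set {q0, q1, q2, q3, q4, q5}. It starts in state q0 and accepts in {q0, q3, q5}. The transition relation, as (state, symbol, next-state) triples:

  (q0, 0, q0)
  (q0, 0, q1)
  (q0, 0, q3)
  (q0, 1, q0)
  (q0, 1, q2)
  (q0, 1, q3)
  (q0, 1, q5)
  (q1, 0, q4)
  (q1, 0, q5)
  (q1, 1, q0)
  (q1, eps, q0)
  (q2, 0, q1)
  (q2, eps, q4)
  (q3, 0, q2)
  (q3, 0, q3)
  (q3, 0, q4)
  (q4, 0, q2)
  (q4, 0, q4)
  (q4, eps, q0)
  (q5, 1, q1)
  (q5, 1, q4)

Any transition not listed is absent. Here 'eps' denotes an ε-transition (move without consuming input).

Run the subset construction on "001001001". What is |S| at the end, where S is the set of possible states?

6

Start in {q0}.
Read '0': q0→{q0, q1, q3}; now {q0, q1, q3}.
Read '0': q0→{q0, q1, q3}, q1→{q4, q5}, q3→{q2, q3, q4}; now {q0, q1, q2, q3, q4, q5}.
Read '1': q0→{q0, q2, q3, q5}, q1→{q0}, q2→∅, q3→∅, q4→∅, q5→{q1, q4}; now {q0, q1, q2, q3, q4, q5}.
Read '0': q0→{q0, q1, q3}, q1→{q4, q5}, q2→{q1}, q3→{q2, q3, q4}, q4→{q2, q4}, q5→∅; now {q0, q1, q2, q3, q4, q5}.
Read '0': q0→{q0, q1, q3}, q1→{q4, q5}, q2→{q1}, q3→{q2, q3, q4}, q4→{q2, q4}, q5→∅; now {q0, q1, q2, q3, q4, q5}.
Read '1': q0→{q0, q2, q3, q5}, q1→{q0}, q2→∅, q3→∅, q4→∅, q5→{q1, q4}; now {q0, q1, q2, q3, q4, q5}.
Read '0': q0→{q0, q1, q3}, q1→{q4, q5}, q2→{q1}, q3→{q2, q3, q4}, q4→{q2, q4}, q5→∅; now {q0, q1, q2, q3, q4, q5}.
Read '0': q0→{q0, q1, q3}, q1→{q4, q5}, q2→{q1}, q3→{q2, q3, q4}, q4→{q2, q4}, q5→∅; now {q0, q1, q2, q3, q4, q5}.
Read '1': q0→{q0, q2, q3, q5}, q1→{q0}, q2→∅, q3→∅, q4→∅, q5→{q1, q4}; now {q0, q1, q2, q3, q4, q5}.
That set has 6 states.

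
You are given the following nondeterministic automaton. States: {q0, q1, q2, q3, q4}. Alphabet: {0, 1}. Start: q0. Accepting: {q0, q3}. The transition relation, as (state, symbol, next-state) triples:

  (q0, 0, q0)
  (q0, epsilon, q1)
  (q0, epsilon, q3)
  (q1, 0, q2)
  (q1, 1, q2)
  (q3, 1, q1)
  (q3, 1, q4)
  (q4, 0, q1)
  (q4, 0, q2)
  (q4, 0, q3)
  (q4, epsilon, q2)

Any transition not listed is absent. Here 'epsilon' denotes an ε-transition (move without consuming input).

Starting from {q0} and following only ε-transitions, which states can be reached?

{q0, q1, q3}

Begin with {q0}.
ε-move q0 → q1; add q1.
ε-move q0 → q3; add q3.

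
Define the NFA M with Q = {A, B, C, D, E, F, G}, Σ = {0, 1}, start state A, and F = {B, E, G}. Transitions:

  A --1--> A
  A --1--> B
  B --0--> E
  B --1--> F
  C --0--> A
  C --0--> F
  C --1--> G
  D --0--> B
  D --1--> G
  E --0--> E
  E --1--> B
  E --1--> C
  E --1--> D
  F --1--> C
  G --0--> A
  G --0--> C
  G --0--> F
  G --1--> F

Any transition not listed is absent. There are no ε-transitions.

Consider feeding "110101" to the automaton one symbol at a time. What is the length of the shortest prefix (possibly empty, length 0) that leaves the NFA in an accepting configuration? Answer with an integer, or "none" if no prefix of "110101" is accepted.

Start in {A}.
Read '1': {A} → {A, B}.
None of the earlier sets intersect F, but {A, B} does.

1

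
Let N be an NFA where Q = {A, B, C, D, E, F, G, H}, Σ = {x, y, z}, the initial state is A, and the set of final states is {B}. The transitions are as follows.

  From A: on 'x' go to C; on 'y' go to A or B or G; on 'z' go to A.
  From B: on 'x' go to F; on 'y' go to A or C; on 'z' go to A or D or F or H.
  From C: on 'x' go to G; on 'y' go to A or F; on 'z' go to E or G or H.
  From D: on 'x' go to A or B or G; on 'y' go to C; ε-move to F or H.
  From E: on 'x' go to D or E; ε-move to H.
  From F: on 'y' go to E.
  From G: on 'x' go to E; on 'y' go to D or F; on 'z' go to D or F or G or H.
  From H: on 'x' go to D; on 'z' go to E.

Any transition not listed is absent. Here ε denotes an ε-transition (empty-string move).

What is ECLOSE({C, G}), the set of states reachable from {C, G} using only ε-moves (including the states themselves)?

{C, G}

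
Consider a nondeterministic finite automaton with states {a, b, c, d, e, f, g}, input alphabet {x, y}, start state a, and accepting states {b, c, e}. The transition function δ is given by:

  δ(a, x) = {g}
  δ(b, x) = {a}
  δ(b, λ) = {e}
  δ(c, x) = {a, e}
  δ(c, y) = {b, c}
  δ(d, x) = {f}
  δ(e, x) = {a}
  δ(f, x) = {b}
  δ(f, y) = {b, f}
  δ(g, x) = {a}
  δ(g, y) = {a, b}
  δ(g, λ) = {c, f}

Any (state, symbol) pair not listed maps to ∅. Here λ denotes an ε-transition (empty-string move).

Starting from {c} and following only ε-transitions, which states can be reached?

Begin with {c}.
No ε-moves leave this set, so the closure equals the set itself.

{c}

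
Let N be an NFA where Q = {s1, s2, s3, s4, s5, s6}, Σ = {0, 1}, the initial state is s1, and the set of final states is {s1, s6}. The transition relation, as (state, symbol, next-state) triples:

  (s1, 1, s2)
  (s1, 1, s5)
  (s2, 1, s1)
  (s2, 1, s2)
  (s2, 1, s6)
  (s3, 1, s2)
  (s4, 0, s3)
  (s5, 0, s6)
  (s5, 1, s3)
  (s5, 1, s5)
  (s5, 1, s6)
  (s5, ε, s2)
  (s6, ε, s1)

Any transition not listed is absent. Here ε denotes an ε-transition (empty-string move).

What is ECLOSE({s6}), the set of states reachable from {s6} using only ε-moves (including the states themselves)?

Begin with {s6}.
ε-move s6 → s1; add s1.

{s1, s6}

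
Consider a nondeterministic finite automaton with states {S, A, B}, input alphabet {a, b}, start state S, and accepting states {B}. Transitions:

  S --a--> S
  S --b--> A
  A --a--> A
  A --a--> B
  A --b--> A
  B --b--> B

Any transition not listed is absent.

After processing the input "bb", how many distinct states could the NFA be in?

1

Start in {S}.
Read 'b': S→{A}; now {A}.
Read 'b': A→{A}; now {A}.
That set has 1 state.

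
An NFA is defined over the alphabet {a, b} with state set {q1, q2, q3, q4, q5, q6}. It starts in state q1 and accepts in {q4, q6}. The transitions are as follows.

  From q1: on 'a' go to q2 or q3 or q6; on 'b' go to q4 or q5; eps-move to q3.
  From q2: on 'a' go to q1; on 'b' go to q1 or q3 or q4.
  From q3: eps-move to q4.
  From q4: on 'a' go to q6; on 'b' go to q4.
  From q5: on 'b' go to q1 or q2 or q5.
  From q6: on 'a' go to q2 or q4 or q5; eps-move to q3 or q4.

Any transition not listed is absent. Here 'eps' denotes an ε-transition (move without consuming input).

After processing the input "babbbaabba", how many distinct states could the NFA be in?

5

Start: ε-closure({q1}) = {q1, q3, q4}.
Read 'b': q1→{q4, q5}, q3→∅, q4→{q4}; now {q4, q5}.
Read 'a': q4→{q6}, q5→∅; union {q6}; ε-closure = {q3, q4, q6}.
Read 'b': q3→∅, q4→{q4}, q6→∅; now {q4}.
Read 'b': q4→{q4}; now {q4}.
Read 'b': q4→{q4}; now {q4}.
Read 'a': q4→{q6}; union {q6}; ε-closure = {q3, q4, q6}.
Read 'a': q3→∅, q4→{q6}, q6→{q2, q4, q5}; union {q2, q4, q5, q6}; ε-closure = {q2, q3, q4, q5, q6}.
Read 'b': q2→{q1, q3, q4}, q3→∅, q4→{q4}, q5→{q1, q2, q5}, q6→∅; now {q1, q2, q3, q4, q5}.
Read 'b': q1→{q4, q5}, q2→{q1, q3, q4}, q3→∅, q4→{q4}, q5→{q1, q2, q5}; now {q1, q2, q3, q4, q5}.
Read 'a': q1→{q2, q3, q6}, q2→{q1}, q3→∅, q4→{q6}, q5→∅; union {q1, q2, q3, q6}; ε-closure = {q1, q2, q3, q4, q6}.
That set has 5 states.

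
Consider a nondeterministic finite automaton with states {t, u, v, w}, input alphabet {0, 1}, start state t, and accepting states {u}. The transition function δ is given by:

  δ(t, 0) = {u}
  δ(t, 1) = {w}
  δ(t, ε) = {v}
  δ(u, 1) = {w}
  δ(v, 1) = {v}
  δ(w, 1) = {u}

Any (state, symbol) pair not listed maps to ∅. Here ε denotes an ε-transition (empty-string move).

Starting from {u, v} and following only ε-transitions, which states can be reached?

{u, v}

Begin with {u, v}.
No ε-moves leave this set, so the closure equals the set itself.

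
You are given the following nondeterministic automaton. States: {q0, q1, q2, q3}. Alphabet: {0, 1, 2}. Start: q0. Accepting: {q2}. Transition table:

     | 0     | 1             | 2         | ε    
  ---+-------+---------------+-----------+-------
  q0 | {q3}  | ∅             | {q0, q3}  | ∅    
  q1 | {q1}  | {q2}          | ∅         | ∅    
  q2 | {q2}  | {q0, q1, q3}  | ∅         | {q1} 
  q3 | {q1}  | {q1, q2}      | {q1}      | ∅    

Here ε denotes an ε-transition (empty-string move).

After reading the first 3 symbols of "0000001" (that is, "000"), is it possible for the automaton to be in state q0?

No

Start in {q0}.
Read '0': q0→{q3}; now {q3}.
Read '0': q3→{q1}; now {q1}.
Read '0': q1→{q1}; now {q1}.
State q0 is not in {q1}.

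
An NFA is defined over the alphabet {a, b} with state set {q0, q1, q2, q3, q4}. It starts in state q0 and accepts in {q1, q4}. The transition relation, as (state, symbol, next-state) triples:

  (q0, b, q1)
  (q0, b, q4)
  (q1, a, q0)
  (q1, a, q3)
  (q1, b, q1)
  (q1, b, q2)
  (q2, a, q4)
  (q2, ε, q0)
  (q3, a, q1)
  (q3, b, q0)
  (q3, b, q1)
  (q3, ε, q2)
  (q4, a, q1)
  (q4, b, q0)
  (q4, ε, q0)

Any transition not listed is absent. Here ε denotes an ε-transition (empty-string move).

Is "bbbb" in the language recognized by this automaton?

Start in {q0}.
Read 'b': q0→{q1, q4}; union {q1, q4}; ε-closure = {q0, q1, q4}.
Read 'b': q0→{q1, q4}, q1→{q1, q2}, q4→{q0}; now {q0, q1, q2, q4}.
Read 'b': q0→{q1, q4}, q1→{q1, q2}, q2→∅, q4→{q0}; now {q0, q1, q2, q4}.
Read 'b': q0→{q1, q4}, q1→{q1, q2}, q2→∅, q4→{q0}; now {q0, q1, q2, q4}.
The final set {q0, q1, q2, q4} contains the accepting states q1, q4.

Yes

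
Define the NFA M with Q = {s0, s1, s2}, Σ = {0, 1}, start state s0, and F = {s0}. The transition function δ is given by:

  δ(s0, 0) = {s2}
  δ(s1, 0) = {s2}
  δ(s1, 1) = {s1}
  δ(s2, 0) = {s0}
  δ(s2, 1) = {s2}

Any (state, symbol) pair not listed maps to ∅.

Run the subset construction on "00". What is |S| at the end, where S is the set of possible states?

1

Start in {s0}.
Read '0': {s0} → {s2}.
Read '0': {s2} → {s0}.
That set has 1 state.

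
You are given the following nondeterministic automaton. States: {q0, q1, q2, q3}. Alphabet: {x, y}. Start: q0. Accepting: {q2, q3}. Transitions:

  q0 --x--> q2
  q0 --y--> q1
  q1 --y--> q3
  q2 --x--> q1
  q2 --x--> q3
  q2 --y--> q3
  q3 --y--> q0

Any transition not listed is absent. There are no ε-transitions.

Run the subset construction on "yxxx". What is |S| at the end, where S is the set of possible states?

0

Start in {q0}.
Read 'y': q0→{q1}; now {q1}.
Read 'x': q1→∅; now ∅.
The set is empty and remains empty for the remaining 2 symbols.
That set has 0 states.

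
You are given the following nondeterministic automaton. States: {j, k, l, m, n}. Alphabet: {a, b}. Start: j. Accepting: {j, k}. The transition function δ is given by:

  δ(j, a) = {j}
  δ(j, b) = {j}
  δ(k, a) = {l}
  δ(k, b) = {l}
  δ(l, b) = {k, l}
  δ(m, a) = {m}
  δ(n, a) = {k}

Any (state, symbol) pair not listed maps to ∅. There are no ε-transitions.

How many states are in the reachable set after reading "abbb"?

Start in {j}.
Read 'a': {j} → {j}.
Read 'b': {j} → {j}.
Read 'b': {j} → {j}.
Read 'b': {j} → {j}.
That set has 1 state.

1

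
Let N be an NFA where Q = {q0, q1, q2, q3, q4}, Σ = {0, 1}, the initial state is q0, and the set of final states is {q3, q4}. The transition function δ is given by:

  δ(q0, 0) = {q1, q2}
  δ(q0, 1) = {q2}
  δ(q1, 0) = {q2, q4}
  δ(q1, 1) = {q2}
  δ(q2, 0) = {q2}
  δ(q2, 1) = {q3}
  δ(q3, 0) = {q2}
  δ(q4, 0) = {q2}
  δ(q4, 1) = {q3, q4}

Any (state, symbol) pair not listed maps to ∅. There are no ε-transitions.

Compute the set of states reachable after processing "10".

Start in {q0}.
Read '1': q0→{q2}; now {q2}.
Read '0': q2→{q2}; now {q2}.

{q2}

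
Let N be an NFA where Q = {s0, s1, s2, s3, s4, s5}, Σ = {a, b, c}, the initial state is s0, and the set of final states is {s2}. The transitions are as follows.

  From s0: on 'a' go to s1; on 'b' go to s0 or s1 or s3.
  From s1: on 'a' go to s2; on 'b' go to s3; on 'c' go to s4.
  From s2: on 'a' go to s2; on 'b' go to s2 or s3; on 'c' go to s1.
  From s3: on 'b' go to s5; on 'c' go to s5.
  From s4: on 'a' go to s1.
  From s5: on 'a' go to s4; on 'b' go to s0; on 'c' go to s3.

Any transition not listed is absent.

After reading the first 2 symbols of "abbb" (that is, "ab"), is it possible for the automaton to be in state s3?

Yes

Start in {s0}.
Read 'a': {s0} → {s1}.
Read 'b': {s1} → {s3}.
State s3 is in {s3}.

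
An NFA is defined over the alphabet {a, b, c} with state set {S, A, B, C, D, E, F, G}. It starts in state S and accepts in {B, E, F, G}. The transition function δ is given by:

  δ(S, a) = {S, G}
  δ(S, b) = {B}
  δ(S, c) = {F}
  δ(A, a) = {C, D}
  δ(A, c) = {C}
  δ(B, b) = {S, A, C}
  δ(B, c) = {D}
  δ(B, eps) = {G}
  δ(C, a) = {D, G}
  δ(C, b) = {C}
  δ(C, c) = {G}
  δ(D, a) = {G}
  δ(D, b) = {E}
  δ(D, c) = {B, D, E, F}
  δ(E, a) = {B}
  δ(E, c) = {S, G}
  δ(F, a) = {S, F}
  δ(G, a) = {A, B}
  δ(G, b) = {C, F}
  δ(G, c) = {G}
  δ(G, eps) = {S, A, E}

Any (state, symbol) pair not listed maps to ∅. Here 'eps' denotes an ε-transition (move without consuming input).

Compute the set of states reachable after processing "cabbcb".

{S, A, B, C, E, F, G}

Start in {S}.
Read 'c': S→{F}; now {F}.
Read 'a': F→{S, F}; now {S, F}.
Read 'b': S→{B}, F→∅; union {B}; ε-closure = {S, A, B, E, G}.
Read 'b': S→{B}, A→∅, B→{S, A, C}, E→∅, G→{C, F}; union {S, A, B, C, F}; ε-closure = {S, A, B, C, E, F, G}.
Read 'c': S→{F}, A→{C}, B→{D}, C→{G}, E→{S, G}, F→∅, G→{G}; union {S, C, D, F, G}; ε-closure = {S, A, C, D, E, F, G}.
Read 'b': S→{B}, A→∅, C→{C}, D→{E}, E→∅, F→∅, G→{C, F}; union {B, C, E, F}; ε-closure = {S, A, B, C, E, F, G}.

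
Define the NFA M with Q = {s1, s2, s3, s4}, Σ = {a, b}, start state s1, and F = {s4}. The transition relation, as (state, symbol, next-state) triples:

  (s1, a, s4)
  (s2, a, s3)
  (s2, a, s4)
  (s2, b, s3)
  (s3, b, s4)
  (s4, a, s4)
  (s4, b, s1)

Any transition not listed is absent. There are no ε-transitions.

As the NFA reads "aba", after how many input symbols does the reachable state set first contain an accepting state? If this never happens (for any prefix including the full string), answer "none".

1

Start in {s1}.
Read 'a': s1→{s4}; now {s4}.
None of the earlier sets intersect F, but {s4} does.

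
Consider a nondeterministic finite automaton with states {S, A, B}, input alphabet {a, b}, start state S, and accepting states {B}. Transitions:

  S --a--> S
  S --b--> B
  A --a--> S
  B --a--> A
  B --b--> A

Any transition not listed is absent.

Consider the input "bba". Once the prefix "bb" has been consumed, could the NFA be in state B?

No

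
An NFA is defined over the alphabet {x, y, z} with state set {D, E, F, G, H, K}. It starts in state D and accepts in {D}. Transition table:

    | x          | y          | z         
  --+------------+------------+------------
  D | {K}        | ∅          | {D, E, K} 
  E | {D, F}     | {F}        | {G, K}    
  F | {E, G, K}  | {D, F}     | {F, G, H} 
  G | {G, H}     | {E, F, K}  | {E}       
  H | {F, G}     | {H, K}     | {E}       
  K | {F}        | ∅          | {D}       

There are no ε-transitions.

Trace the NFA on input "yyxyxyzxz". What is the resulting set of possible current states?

∅

Start in {D}.
Read 'y': D→∅; now ∅.
The set is empty and remains empty for the remaining 8 symbols.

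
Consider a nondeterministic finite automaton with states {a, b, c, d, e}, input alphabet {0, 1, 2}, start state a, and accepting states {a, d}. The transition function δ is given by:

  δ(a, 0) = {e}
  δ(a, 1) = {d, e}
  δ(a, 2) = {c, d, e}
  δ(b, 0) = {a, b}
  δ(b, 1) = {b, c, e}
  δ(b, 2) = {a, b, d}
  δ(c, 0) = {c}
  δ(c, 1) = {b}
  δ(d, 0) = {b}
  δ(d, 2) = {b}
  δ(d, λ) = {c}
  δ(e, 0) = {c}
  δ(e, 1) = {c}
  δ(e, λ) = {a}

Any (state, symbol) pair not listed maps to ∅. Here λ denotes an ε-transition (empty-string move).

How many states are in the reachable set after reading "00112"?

5

Start in {a}.
Read '0': a→{e}; union {e}; ε-closure = {a, e}.
Read '0': a→{e}, e→{c}; union {c, e}; ε-closure = {a, c, e}.
Read '1': a→{d, e}, c→{b}, e→{c}; union {b, c, d, e}; ε-closure = {a, b, c, d, e}.
Read '1': a→{d, e}, b→{b, c, e}, c→{b}, d→∅, e→{c}; union {b, c, d, e}; ε-closure = {a, b, c, d, e}.
Read '2': a→{c, d, e}, b→{a, b, d}, c→∅, d→{b}, e→∅; now {a, b, c, d, e}.
That set has 5 states.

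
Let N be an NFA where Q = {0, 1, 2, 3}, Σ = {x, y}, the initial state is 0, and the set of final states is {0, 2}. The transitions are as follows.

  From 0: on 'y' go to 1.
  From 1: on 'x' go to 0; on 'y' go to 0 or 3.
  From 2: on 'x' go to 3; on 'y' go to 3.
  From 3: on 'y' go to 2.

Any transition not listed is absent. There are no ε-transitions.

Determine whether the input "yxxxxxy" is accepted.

Start in {0}.
Read 'y': 0→{1}; now {1}.
Read 'x': 1→{0}; now {0}.
Read 'x': 0→∅; now ∅.
The set is empty and remains empty for the remaining 4 symbols.
The final set ∅ contains no accepting state.

No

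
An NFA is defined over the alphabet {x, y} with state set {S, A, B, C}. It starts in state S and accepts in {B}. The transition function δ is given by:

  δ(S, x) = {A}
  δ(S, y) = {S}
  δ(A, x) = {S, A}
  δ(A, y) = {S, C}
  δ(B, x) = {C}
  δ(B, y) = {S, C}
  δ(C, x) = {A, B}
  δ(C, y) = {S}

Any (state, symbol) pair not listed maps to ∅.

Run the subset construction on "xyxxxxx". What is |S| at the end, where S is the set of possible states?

3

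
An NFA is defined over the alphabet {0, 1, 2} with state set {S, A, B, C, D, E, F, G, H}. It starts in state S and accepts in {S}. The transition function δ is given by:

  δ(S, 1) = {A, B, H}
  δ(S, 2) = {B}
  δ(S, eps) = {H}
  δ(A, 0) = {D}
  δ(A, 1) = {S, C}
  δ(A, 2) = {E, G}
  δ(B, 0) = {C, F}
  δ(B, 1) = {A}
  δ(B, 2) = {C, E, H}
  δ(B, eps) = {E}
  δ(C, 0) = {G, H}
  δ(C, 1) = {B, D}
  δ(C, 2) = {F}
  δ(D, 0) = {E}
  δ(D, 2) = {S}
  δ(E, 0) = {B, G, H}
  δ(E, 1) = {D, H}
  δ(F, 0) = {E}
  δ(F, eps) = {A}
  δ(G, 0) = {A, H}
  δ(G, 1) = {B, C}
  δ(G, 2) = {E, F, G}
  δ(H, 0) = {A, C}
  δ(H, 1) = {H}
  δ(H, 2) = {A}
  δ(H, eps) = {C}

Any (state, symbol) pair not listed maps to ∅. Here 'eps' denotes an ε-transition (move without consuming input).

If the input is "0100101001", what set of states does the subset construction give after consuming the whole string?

Start: ε-closure({S}) = {S, C, H}.
Read '0': S→∅, C→{G, H}, H→{A, C}; now {A, C, G, H}.
Read '1': A→{S, C}, C→{B, D}, G→{B, C}, H→{H}; union {S, B, C, D, H}; ε-closure = {S, B, C, D, E, H}.
Read '0': S→∅, B→{C, F}, C→{G, H}, D→{E}, E→{B, G, H}, H→{A, C}; now {A, B, C, E, F, G, H}.
Read '0': A→{D}, B→{C, F}, C→{G, H}, E→{B, G, H}, F→{E}, G→{A, H}, H→{A, C}; now {A, B, C, D, E, F, G, H}.
Read '1': A→{S, C}, B→{A}, C→{B, D}, D→∅, E→{D, H}, F→∅, G→{B, C}, H→{H}; union {S, A, B, C, D, H}; ε-closure = {S, A, B, C, D, E, H}.
Read '0': S→∅, A→{D}, B→{C, F}, C→{G, H}, D→{E}, E→{B, G, H}, H→{A, C}; now {A, B, C, D, E, F, G, H}.
Read '1': A→{S, C}, B→{A}, C→{B, D}, D→∅, E→{D, H}, F→∅, G→{B, C}, H→{H}; union {S, A, B, C, D, H}; ε-closure = {S, A, B, C, D, E, H}.
Read '0': S→∅, A→{D}, B→{C, F}, C→{G, H}, D→{E}, E→{B, G, H}, H→{A, C}; now {A, B, C, D, E, F, G, H}.
Read '0': A→{D}, B→{C, F}, C→{G, H}, D→{E}, E→{B, G, H}, F→{E}, G→{A, H}, H→{A, C}; now {A, B, C, D, E, F, G, H}.
Read '1': A→{S, C}, B→{A}, C→{B, D}, D→∅, E→{D, H}, F→∅, G→{B, C}, H→{H}; union {S, A, B, C, D, H}; ε-closure = {S, A, B, C, D, E, H}.

{S, A, B, C, D, E, H}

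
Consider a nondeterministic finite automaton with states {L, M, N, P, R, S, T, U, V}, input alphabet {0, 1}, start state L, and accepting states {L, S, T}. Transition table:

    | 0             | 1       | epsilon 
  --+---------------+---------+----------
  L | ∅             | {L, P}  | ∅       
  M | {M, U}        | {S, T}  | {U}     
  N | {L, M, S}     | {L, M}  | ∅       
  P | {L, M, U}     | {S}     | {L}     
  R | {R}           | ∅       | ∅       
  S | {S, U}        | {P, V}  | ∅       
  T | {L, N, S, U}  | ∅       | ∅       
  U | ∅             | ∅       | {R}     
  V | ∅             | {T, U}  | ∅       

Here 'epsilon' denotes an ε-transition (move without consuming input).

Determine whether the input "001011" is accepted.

No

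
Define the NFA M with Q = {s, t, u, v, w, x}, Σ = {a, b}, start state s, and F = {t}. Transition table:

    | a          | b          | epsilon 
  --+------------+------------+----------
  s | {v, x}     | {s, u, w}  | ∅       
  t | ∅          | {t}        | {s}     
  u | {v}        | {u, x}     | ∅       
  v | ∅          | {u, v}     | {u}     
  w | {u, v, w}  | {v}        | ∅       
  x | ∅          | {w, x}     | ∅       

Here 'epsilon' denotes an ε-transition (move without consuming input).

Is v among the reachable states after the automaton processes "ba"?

Yes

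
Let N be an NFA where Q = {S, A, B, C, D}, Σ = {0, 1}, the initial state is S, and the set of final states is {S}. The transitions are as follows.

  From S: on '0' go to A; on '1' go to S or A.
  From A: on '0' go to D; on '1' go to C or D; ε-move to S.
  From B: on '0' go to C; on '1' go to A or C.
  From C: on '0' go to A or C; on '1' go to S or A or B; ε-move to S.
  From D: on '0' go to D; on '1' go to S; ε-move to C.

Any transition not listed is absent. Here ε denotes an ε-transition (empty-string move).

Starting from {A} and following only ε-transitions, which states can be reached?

Begin with {A}.
ε-move A → S; add S.

{S, A}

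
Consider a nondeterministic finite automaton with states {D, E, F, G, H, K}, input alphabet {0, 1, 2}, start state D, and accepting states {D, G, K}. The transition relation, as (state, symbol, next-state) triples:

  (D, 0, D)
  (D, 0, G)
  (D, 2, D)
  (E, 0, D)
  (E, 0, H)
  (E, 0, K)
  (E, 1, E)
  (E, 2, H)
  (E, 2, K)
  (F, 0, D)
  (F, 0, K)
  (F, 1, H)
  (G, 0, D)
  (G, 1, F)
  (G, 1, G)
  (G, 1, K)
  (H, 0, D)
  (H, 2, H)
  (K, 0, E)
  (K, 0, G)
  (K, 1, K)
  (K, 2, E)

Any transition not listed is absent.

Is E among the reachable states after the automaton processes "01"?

No

Start in {D}.
Read '0': D→{D, G}; now {D, G}.
Read '1': D→∅, G→{F, G, K}; now {F, G, K}.
State E is not in {F, G, K}.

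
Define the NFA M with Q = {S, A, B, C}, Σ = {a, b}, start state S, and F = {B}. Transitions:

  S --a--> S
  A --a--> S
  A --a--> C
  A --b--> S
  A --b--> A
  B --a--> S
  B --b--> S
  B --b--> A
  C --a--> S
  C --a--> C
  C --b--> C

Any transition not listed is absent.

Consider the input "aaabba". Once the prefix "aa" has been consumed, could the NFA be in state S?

Yes

Start in {S}.
Read 'a': {S} → {S}.
Read 'a': {S} → {S}.
State S is in {S}.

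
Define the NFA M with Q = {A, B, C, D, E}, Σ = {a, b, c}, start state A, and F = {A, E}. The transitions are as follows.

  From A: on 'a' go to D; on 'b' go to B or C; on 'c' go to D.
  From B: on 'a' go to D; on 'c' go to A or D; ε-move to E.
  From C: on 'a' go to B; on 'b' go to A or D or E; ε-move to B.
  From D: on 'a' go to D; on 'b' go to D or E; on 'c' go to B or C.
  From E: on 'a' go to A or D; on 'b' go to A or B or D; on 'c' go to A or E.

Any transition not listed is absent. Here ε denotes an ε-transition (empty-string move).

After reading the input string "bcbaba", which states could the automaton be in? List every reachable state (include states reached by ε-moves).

Start in {A}.
Read 'b': A→{B, C}; union {B, C}; ε-closure = {B, C, E}.
Read 'c': B→{A, D}, C→∅, E→{A, E}; now {A, D, E}.
Read 'b': A→{B, C}, D→{D, E}, E→{A, B, D}; now {A, B, C, D, E}.
Read 'a': A→{D}, B→{D}, C→{B}, D→{D}, E→{A, D}; union {A, B, D}; ε-closure = {A, B, D, E}.
Read 'b': A→{B, C}, B→∅, D→{D, E}, E→{A, B, D}; now {A, B, C, D, E}.
Read 'a': A→{D}, B→{D}, C→{B}, D→{D}, E→{A, D}; union {A, B, D}; ε-closure = {A, B, D, E}.

{A, B, D, E}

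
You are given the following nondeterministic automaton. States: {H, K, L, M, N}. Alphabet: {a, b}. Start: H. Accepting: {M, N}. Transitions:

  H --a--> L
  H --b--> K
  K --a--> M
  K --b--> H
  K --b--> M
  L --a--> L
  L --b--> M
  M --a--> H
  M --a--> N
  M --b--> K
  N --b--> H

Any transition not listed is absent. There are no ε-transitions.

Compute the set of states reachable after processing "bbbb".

Start in {H}.
Read 'b': H→{K}; now {K}.
Read 'b': K→{H, M}; now {H, M}.
Read 'b': H→{K}, M→{K}; now {K}.
Read 'b': K→{H, M}; now {H, M}.

{H, M}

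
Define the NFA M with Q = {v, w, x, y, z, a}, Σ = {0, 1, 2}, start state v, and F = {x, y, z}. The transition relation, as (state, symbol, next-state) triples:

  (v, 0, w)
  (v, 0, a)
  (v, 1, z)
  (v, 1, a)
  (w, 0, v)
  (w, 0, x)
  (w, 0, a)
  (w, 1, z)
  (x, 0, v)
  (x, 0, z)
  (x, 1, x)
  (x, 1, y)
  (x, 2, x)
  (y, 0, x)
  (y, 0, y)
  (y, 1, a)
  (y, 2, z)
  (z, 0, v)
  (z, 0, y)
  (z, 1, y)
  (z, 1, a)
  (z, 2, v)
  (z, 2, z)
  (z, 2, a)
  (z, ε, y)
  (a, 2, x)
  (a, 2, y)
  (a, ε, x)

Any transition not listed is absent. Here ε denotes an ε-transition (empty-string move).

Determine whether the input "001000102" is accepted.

Yes

Start in {v}.
Read '0': {v} → {w, x, a}.
Read '0': {w, x, a} → {v, x, y, z, a}.
Read '1': {v, x, y, z, a} → {x, y, z, a}.
Read '0': {x, y, z, a} → {v, x, y, z}.
Read '0': {v, x, y, z} → {v, w, x, y, z, a}.
Read '0': {v, w, x, y, z, a} → {v, w, x, y, z, a}.
Read '1': {v, w, x, y, z, a} → {x, y, z, a}.
Read '0': {x, y, z, a} → {v, x, y, z}.
Read '2': {v, x, y, z} → {v, x, y, z, a}.
The final set {v, x, y, z, a} contains the accepting states x, y, z.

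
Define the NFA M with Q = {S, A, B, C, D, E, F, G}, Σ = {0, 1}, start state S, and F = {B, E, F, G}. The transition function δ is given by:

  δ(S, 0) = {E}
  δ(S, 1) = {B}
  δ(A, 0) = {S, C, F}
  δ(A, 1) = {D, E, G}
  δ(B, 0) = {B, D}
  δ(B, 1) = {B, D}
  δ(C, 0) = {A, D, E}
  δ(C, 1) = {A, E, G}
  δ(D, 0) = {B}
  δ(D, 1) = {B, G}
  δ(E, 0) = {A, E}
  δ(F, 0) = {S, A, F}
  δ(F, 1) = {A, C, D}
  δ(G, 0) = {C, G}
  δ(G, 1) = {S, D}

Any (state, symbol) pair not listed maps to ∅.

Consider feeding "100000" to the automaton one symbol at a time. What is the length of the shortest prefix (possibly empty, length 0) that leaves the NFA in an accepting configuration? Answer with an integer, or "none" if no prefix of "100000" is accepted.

1

Start in {S}.
Read '1': S→{B}; now {B}.
None of the earlier sets intersect F, but {B} does.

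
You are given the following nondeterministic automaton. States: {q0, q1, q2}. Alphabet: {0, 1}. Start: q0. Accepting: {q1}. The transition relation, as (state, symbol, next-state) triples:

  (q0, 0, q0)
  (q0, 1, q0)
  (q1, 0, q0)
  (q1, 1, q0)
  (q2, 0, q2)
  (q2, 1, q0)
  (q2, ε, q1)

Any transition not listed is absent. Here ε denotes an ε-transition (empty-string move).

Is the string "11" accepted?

No

Start in {q0}.
Read '1': q0→{q0}; now {q0}.
Read '1': q0→{q0}; now {q0}.
The final set {q0} contains no accepting state.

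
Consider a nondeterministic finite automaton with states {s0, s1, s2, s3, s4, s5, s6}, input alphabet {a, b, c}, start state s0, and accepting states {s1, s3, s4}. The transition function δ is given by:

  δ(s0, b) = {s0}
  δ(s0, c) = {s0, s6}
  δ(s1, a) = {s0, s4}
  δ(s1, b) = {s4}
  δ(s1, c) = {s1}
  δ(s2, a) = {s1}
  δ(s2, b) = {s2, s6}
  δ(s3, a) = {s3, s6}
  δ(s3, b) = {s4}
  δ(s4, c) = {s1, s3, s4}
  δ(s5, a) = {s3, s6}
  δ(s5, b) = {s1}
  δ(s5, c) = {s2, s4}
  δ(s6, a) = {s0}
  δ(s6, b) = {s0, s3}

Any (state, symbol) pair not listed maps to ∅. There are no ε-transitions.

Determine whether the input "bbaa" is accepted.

Start in {s0}.
Read 'b': {s0} → {s0}.
Read 'b': {s0} → {s0}.
Read 'a': {s0} → ∅.
The set is empty and remains empty for the remaining 1 symbol.
The final set ∅ contains no accepting state.

No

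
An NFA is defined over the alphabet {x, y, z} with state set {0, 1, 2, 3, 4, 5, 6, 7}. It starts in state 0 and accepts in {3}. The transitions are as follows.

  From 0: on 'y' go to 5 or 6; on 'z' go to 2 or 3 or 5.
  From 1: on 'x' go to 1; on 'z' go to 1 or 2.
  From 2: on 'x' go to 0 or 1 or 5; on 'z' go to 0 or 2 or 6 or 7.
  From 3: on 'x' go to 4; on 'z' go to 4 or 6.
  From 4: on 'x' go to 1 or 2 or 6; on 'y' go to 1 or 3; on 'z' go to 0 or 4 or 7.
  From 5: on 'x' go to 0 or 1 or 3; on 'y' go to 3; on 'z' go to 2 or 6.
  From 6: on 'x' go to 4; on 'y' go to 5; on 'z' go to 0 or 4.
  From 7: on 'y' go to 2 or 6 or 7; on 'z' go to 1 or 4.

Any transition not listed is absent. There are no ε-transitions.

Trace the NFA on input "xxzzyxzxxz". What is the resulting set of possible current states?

∅

Start in {0}.
Read 'x': {0} → ∅.
The set is empty and remains empty for the remaining 9 symbols.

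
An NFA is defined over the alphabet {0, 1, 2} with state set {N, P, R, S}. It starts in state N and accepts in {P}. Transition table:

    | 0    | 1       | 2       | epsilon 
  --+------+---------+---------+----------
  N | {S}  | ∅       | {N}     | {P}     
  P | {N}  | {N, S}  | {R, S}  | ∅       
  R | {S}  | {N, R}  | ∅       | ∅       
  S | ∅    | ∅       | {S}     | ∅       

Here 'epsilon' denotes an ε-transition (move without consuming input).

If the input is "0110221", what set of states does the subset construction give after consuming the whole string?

{N, P, R, S}

Start: ε-closure({N}) = {N, P}.
Read '0': N→{S}, P→{N}; union {N, S}; ε-closure = {N, P, S}.
Read '1': N→∅, P→{N, S}, S→∅; union {N, S}; ε-closure = {N, P, S}.
Read '1': N→∅, P→{N, S}, S→∅; union {N, S}; ε-closure = {N, P, S}.
Read '0': N→{S}, P→{N}, S→∅; union {N, S}; ε-closure = {N, P, S}.
Read '2': N→{N}, P→{R, S}, S→{S}; union {N, R, S}; ε-closure = {N, P, R, S}.
Read '2': N→{N}, P→{R, S}, R→∅, S→{S}; union {N, R, S}; ε-closure = {N, P, R, S}.
Read '1': N→∅, P→{N, S}, R→{N, R}, S→∅; union {N, R, S}; ε-closure = {N, P, R, S}.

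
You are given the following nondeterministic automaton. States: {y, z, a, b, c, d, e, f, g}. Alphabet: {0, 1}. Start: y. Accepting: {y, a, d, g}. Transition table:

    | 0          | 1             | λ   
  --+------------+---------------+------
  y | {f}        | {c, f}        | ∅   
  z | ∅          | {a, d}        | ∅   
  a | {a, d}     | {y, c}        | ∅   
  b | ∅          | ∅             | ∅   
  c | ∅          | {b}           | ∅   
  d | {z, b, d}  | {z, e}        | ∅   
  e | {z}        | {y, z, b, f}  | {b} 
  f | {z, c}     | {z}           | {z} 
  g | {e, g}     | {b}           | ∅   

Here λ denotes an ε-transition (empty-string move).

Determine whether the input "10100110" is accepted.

Yes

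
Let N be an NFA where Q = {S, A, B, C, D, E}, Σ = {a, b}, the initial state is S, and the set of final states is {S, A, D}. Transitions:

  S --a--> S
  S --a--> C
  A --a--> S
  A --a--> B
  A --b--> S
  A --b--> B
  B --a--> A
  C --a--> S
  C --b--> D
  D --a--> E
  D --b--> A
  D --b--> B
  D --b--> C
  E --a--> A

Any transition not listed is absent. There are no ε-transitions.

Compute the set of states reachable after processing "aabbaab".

{S, B, D}

Start in {S}.
Read 'a': {S} → {S, C}.
Read 'a': {S, C} → {S, C}.
Read 'b': {S, C} → {D}.
Read 'b': {D} → {A, B, C}.
Read 'a': {A, B, C} → {S, A, B}.
Read 'a': {S, A, B} → {S, A, B, C}.
Read 'b': {S, A, B, C} → {S, B, D}.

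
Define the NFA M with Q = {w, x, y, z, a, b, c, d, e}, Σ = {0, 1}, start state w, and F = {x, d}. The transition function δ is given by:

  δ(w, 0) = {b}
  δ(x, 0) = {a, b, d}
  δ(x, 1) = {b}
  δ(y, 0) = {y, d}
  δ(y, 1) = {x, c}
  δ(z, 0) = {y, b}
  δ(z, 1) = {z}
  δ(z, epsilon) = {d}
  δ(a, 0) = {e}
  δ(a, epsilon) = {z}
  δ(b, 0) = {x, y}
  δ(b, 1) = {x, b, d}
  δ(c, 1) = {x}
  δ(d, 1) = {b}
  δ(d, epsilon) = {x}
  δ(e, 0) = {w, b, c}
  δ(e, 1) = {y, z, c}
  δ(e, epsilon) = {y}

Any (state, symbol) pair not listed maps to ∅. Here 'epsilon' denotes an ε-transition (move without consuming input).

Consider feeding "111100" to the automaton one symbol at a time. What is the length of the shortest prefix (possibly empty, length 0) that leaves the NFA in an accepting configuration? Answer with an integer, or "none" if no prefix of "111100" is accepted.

none

Start in {w}.
Read '1': {w} → ∅.
The set is empty and remains empty for the remaining 5 symbols.
No reachable set along the way intersects F.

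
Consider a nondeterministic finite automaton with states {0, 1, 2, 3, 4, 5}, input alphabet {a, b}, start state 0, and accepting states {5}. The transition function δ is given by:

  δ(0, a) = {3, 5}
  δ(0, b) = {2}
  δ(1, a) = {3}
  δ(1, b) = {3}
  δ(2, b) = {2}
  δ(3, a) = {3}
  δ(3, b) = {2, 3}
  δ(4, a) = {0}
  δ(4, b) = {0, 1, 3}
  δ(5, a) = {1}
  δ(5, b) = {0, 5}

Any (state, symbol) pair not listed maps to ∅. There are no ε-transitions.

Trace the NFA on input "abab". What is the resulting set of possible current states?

Start in {0}.
Read 'a': {0} → {3, 5}.
Read 'b': {3, 5} → {0, 2, 3, 5}.
Read 'a': {0, 2, 3, 5} → {1, 3, 5}.
Read 'b': {1, 3, 5} → {0, 2, 3, 5}.

{0, 2, 3, 5}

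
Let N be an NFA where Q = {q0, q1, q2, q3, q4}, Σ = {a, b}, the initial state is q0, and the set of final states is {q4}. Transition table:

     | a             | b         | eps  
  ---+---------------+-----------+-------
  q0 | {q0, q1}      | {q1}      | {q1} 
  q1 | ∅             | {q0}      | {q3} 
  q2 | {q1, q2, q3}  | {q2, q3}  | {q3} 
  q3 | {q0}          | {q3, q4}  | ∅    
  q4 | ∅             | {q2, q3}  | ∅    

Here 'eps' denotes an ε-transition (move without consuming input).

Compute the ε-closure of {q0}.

{q0, q1, q3}

Begin with {q0}.
ε-move q0 → q1; add q1.
ε-move q1 → q3; add q3.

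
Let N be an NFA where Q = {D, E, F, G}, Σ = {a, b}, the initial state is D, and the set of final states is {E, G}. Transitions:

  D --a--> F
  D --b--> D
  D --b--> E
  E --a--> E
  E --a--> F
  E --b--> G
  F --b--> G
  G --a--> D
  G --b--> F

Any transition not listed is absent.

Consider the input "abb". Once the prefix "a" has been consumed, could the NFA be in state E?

Start in {D}.
Read 'a': D→{F}; now {F}.
State E is not in {F}.

No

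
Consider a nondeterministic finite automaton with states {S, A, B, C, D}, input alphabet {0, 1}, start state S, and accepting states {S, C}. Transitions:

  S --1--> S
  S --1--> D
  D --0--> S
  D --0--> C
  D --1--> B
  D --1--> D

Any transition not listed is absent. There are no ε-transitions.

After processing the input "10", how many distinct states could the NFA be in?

Start in {S}.
Read '1': {S} → {S, D}.
Read '0': {S, D} → {S, C}.
That set has 2 states.

2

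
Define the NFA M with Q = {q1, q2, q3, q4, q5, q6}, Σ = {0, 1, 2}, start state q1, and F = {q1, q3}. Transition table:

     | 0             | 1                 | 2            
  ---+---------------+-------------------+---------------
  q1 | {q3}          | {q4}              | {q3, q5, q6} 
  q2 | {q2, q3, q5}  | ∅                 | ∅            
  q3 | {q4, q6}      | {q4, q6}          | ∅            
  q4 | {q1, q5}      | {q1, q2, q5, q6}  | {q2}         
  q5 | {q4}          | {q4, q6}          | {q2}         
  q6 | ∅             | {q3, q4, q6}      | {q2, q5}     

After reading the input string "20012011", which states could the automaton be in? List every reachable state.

{q1, q2, q3, q4, q5, q6}

Start in {q1}.
Read '2': {q1} → {q3, q5, q6}.
Read '0': {q3, q5, q6} → {q4, q6}.
Read '0': {q4, q6} → {q1, q5}.
Read '1': {q1, q5} → {q4, q6}.
Read '2': {q4, q6} → {q2, q5}.
Read '0': {q2, q5} → {q2, q3, q4, q5}.
Read '1': {q2, q3, q4, q5} → {q1, q2, q4, q5, q6}.
Read '1': {q1, q2, q4, q5, q6} → {q1, q2, q3, q4, q5, q6}.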